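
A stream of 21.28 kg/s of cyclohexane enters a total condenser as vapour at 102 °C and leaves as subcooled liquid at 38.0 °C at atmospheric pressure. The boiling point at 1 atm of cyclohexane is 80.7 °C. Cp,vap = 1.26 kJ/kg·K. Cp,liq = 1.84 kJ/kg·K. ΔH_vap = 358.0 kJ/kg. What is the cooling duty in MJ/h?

Q_c = 35500 MJ/h

vapour 102→80.7 °C: -26.838 kJ/kg
condensation at 80.7 °C: -358 kJ/kg
liquid 80.7→38.0 °C: -78.568 kJ/kg
Δh = -26.838 + -358 + -78.568 = -463.41 kJ/kg
Q = ṁ·Δh = 21.28 kg/s × -463.41 kJ/kg = -9861.3 kJ/s
|Q| = 9861.3 kW = 35501 MJ/h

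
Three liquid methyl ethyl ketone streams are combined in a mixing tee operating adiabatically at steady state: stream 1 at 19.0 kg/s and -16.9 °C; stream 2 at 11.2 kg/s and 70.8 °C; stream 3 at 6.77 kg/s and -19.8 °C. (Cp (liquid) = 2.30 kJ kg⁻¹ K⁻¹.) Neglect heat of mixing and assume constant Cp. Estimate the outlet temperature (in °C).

Energy balance with Q = 0: Σ ṁᵢCp,ᵢ(T_out − Tᵢ) = 0
Σ ṁᵢCp,ᵢTᵢ = 19.0×2.30×-16.9 + 11.2×2.30×70.8 + 6.77×2.30×-19.8 = 776.97
Σ ṁᵢCp,ᵢ = 19.0×2.30 + 11.2×2.30 + 6.77×2.30 = 85.031
T_out = 776.97 / 85.031 = 9.1375 °C

T_out = 9.14 °C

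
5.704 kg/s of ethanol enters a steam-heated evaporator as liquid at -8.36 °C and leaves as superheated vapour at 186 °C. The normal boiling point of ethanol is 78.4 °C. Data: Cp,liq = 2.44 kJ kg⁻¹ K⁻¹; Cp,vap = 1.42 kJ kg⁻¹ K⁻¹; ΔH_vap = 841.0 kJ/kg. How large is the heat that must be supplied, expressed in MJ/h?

Q = 24800 MJ/h

liquid -8.36→78.4 °C: 211.69 kJ/kg
vaporisation at 78.4 °C: 841 kJ/kg
vapour 78.4→186 °C: 152.79 kJ/kg
Δh = 211.69 + 841 + 152.79 = 1205.5 kJ/kg
Q = ṁ·Δh = 5.704 kg/s × 1205.5 kJ/kg = 6876.1 kJ/s
|Q| = 6876.1 kW = 24754 MJ/h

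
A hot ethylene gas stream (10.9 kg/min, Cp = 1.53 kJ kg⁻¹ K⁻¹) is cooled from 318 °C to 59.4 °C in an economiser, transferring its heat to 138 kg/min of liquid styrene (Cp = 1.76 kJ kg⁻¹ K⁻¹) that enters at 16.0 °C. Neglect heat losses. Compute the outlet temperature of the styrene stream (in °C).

Heat released by hot stream: Q = 10.9 × 1.53 × (318 − 59.4) = 4312.7 kJ/min
Energy balance on cold side (adiabatic exchanger): Q = ṁ_c·Cp_c·(T_c,out − T_c,in)
T_c,out = 16.0 + 4312.7/(138 × 1.76) = 33.756 °C

T_c,out = 33.8 °C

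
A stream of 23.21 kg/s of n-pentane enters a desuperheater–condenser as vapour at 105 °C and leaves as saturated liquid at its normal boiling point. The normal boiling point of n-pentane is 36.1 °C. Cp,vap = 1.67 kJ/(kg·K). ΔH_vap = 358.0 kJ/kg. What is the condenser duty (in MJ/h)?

vapour 105→36.1 °C: -115.06 kJ/kg
condensation at 36.1 °C: -358 kJ/kg
Δh = -115.06 + -358 = -473.06 kJ/kg
Q = ṁ·Δh = 23.21 kg/s × -473.06 kJ/kg = -10980 kJ/s
|Q| = 10980 kW = 39527 MJ/h

Q_c = 39500 MJ/h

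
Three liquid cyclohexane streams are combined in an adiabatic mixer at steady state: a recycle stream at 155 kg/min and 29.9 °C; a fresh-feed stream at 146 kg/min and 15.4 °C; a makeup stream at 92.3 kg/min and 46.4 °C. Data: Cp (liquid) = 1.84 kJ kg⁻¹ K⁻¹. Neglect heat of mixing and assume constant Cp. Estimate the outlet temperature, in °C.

T_out = 28.4 °C

Adiabatic, steady state ⇒ Σ ṁᵢCp,ᵢ(T_out − Tᵢ) = 0
T_out = Σ ṁᵢCp,ᵢTᵢ / Σ ṁᵢCp,ᵢ
      = 20545 / 723.67 = 28.39 °C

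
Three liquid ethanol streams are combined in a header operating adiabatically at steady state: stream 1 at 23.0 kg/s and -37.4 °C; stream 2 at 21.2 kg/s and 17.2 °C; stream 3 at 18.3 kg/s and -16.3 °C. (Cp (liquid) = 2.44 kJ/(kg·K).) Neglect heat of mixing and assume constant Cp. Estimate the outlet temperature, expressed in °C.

T_out = -12.7 °C

Energy balance with Q = 0: Σ ṁᵢCp,ᵢ(T_out − Tᵢ) = 0
Σ ṁᵢCp,ᵢTᵢ = 23.0×2.44×-37.4 + 21.2×2.44×17.2 + 18.3×2.44×-16.3 = -1937
Σ ṁᵢCp,ᵢ = 23.0×2.44 + 21.2×2.44 + 18.3×2.44 = 152.5
T_out = -1937 / 152.5 = -12.702 °C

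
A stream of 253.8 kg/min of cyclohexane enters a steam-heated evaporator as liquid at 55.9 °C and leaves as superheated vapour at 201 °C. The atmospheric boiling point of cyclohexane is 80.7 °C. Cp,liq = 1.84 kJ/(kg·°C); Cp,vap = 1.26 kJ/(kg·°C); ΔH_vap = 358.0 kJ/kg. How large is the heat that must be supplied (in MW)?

liquid 55.9→80.7 °C: 45.632 kJ/kg
vaporisation at 80.7 °C: 358 kJ/kg
vapour 80.7→201 °C: 151.58 kJ/kg
Δh = 45.632 + 358 + 151.58 = 555.21 kJ/kg
Q = ṁ·Δh = 253.8 kg/min × 555.21 kJ/kg = 140910 kJ/min
|Q| = 2348.5 kW = 2.3485 MW

Q = 2.35 MW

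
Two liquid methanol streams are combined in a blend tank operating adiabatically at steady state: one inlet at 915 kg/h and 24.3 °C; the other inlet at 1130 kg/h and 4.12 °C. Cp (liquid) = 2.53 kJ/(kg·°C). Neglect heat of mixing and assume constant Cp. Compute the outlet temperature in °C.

T_out = 13.1 °C

No heat crosses the boundary, so H_out = H_in.
T_out = Σ ṁᵢCp,ᵢTᵢ / Σ ṁᵢCp,ᵢ
      = 68032 / 5173.8 = 13.149 °C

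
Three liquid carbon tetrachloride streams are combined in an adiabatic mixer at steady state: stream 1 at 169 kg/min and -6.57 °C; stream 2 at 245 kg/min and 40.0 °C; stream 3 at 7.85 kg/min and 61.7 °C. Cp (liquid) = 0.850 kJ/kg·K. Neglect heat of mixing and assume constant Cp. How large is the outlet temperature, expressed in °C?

T_out = 21.7 °C

No heat crosses the boundary, so H_out = H_in.
Σ ṁᵢCp,ᵢTᵢ = 169×0.850×-6.57 + 245×0.850×40.0 + 7.85×0.850×61.7 = 7797.9
Σ ṁᵢCp,ᵢ = 169×0.850 + 245×0.850 + 7.85×0.850 = 358.57
T_out = 7797.9 / 358.57 = 21.747 °C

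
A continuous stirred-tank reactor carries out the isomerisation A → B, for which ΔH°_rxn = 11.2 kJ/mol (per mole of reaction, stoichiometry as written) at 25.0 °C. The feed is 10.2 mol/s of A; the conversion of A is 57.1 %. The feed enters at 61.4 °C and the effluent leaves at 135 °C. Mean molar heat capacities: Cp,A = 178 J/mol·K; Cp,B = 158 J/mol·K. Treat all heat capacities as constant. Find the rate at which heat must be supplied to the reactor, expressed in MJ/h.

Extent of reaction ξ = 0.571 × 10.2 = 5.8242 mol/s
Reaction term: ξ·ΔH°_rxn = 5.8242 × 11.2 = 65.231 kJ/s
Sensible, feed 61.4→25 °C: -66.088 kJ/s
Outlet flows (mol/s): A 4.3758, B 5.8242
Sensible, products 25→135 °C: 186.9 kJ/s
Q = ΔH = 186.05 kJ/s = 186.05 kW
Heat supplied = 669.77 MJ/h

Q_in = 670 MJ/h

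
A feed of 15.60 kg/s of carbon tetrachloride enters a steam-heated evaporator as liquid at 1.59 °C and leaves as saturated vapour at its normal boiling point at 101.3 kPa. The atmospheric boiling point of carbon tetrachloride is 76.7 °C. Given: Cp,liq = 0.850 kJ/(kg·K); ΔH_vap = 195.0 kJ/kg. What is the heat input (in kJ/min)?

Q = 242000 kJ/min

liquid 1.59→76.7 °C: 63.843 kJ/kg
vaporisation at 76.7 °C: 195 kJ/kg
Δh = 63.843 + 195 = 258.84 kJ/kg
Q = ṁ·Δh = 15.60 kg/s × 258.84 kJ/kg = 4038 kJ/s
|Q| = 4038 kW = 242280 kJ/min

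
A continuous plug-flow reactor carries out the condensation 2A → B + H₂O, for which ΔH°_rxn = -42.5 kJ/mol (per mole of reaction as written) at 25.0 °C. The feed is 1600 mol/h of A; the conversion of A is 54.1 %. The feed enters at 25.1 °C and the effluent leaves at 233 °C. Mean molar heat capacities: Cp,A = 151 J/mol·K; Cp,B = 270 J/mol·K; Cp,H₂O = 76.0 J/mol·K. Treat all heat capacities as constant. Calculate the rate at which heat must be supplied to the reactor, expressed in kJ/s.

Q_in = 9.94 kJ/s

Extent of reaction ξ = 0.541 × 1600 / 2 = 432.8 mol/h
Reaction term: ξ·ΔH°_rxn = 432.8 × -42.5 = -18394 kJ/h
Sensible, feed 25.1→25 °C: -24.16 kJ/h
Outlet flows (mol/h): A 734.4, B 432.8, H₂O 432.8
Sensible, products 25→233 °C: 54214 kJ/h
Q = ΔH = 35796 kJ/h = 9.9432 kW
Heat supplied = 9.9432 kJ/s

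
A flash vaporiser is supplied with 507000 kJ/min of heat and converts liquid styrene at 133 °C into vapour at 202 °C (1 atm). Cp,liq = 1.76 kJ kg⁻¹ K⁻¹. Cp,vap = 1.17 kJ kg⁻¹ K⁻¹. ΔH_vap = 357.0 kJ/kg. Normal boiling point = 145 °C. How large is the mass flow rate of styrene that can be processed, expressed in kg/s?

ṁ = 19.0 kg/s

Δh = 1.76×(145−133) + 357.0 + 1.17×(202−145) = 444.81 kJ/kg
Q = 507000 kJ/min = 8450 kJ/s = 8450 kJ/s
ṁ = Q/Δh = 8450 / 444.81 = 18.997 kg/s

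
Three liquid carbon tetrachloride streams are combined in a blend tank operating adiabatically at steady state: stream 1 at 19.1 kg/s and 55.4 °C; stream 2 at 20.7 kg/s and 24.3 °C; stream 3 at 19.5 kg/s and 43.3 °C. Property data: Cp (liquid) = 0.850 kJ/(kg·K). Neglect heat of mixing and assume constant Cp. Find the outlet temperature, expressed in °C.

No heat crosses the boundary, so H_out = H_in.
Σ ṁᵢCp,ᵢTᵢ = 19.1×0.850×55.4 + 20.7×0.850×24.3 + 19.5×0.850×43.3 = 2044.7
Σ ṁᵢCp,ᵢ = 19.1×0.850 + 20.7×0.850 + 19.5×0.850 = 50.405
T_out = 2044.7 / 50.405 = 40.565 °C

T_out = 40.6 °C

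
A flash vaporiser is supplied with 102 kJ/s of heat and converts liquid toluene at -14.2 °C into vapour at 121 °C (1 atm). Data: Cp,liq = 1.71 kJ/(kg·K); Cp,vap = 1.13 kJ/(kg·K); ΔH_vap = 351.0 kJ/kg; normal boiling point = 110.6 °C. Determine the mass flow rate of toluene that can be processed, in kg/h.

Δh = 1.71×(110.6−-14.2) + 351.0 + 1.13×(121−110.6) = 576.16 kJ/kg
Q = 102 kJ/s = 102 kJ/s = 367200 kJ/h
ṁ = Q/Δh = 367200 / 576.16 = 637.32 kg/h

ṁ = 637 kg/h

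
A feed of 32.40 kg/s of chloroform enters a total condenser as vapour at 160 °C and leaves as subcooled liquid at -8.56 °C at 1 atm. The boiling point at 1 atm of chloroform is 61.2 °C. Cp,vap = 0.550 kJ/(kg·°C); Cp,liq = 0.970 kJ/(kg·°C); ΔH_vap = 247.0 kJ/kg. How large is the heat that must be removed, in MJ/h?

Q_c = 43000 MJ/h

vapour 160→61.2 °C: -54.34 kJ/kg
condensation at 61.2 °C: -247 kJ/kg
liquid 61.2→-8.56 °C: -67.667 kJ/kg
Δh = -54.34 + -247 + -67.667 = -369.01 kJ/kg
Q = ṁ·Δh = 32.40 kg/s × -369.01 kJ/kg = -11956 kJ/s
|Q| = 11956 kW = 43041 MJ/h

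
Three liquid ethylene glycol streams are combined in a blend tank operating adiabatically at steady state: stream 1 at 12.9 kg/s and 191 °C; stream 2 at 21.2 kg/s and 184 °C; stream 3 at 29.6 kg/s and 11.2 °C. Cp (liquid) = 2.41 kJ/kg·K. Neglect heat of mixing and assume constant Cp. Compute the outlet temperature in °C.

Energy balance with Q = 0: Σ ṁᵢCp,ᵢ(T_out − Tᵢ) = 0
T_out = Σ ṁᵢCp,ᵢTᵢ / Σ ṁᵢCp,ᵢ
      = 16138 / 153.52 = 105.12 °C

T_out = 105 °C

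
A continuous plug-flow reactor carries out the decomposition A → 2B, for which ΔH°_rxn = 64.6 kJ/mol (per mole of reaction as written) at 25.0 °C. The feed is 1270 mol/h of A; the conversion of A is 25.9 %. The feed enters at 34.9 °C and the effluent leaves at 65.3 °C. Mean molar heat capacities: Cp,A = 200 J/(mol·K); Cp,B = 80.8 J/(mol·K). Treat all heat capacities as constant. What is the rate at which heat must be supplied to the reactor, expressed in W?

Q_in = 7910 W

Extent of reaction ξ = 0.259 × 1270 = 328.93 mol/h
Reaction term: ξ·ΔH°_rxn = 328.93 × 64.6 = 21249 kJ/h
Sensible, feed 34.9→25 °C: -2514.6 kJ/h
Outlet flows (mol/h): A 941.07, B 657.86
Sensible, products 25→65.3 °C: 9727.2 kJ/h
Q = ΔH = 28461 kJ/h = 7.906 kW
Heat supplied = 7906 W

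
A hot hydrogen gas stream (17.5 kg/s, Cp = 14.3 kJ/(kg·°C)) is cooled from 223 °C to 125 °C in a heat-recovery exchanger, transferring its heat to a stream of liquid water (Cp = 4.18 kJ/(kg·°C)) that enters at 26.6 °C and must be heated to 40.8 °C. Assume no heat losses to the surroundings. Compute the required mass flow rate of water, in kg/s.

Heat released by hot stream: Q = 17.5 × 14.3 × (223 − 125) = 24524 kJ/s
Energy balance on cold side (adiabatic exchanger): Q = ṁ_c·Cp_c·(T_c,out − T_c,in)
ṁ_c = 24524 / [4.18 × (40.8 − 26.6)] = 413.18 kg/s

ṁ_c = 413 kg/s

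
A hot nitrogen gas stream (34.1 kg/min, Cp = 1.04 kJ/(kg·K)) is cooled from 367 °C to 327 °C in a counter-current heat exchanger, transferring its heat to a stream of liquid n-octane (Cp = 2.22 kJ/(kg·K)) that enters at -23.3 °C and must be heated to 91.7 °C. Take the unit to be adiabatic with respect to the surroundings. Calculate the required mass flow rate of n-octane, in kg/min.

ṁ_c = 5.56 kg/min

Heat released by hot stream: Q = 34.1 × 1.04 × (367 − 327) = 1418.6 kJ/min
Energy balance on cold side (adiabatic exchanger): Q = ṁ_c·Cp_c·(T_c,out − T_c,in)
ṁ_c = 1418.6 / [2.22 × (91.7 − -23.3)] = 5.5564 kg/min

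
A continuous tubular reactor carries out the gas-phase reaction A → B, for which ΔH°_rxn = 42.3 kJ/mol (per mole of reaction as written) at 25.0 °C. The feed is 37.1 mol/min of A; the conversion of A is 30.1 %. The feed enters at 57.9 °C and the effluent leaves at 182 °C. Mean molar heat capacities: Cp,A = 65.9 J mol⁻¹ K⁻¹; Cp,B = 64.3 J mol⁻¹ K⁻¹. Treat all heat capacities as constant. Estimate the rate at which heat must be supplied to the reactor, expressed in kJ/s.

Extent of reaction ξ = 0.301 × 37.1 = 11.167 mol/min
Reaction term: ξ·ΔH°_rxn = 11.167 × 42.3 = 472.37 kJ/min
Sensible, feed 57.9→25 °C: -80.437 kJ/min
Outlet flows (mol/min): A 25.933, B 11.167
Sensible, products 25→182 °C: 381.04 kJ/min
Q = ΔH = 772.97 kJ/min = 12.883 kW
Heat supplied = 12.883 kJ/s

Q_in = 12.9 kJ/s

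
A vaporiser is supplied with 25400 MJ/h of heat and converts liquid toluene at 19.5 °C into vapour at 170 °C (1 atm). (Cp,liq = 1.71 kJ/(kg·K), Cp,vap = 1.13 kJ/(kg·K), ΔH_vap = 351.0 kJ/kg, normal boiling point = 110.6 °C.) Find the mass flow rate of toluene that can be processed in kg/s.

Δh = 1.71×(110.6−19.5) + 351.0 + 1.13×(170−110.6) = 573.9 kJ/kg
Q = 25400 MJ/h = 7055.6 kJ/s = 7055.6 kJ/s
ṁ = Q/Δh = 7055.6 / 573.9 = 12.294 kg/s

ṁ = 12.3 kg/s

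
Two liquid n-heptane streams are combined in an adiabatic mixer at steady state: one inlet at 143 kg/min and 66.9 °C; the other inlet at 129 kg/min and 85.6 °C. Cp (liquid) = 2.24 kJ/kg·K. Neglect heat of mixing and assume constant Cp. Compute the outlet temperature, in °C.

T_out = 75.8 °C

Adiabatic, steady state ⇒ Σ ṁᵢCp,ᵢ(T_out − Tᵢ) = 0
Σ ṁᵢCp,ᵢTᵢ = 143×2.24×66.9 + 129×2.24×85.6 = 46164
Σ ṁᵢCp,ᵢ = 143×2.24 + 129×2.24 = 609.28
T_out = 46164 / 609.28 = 75.769 °C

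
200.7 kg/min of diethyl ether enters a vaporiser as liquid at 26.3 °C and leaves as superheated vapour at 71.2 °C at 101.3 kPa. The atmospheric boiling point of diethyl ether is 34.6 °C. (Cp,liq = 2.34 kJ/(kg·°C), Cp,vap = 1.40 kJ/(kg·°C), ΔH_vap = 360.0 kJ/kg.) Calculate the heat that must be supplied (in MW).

Q = 1.44 MW

liquid 26.3→34.6 °C: 19.422 kJ/kg
vaporisation at 34.6 °C: 360 kJ/kg
vapour 34.6→71.2 °C: 51.24 kJ/kg
Δh = 19.422 + 360 + 51.24 = 430.66 kJ/kg
Q = ṁ·Δh = 200.7 kg/min × 430.66 kJ/kg = 86434 kJ/min
|Q| = 1440.6 kW = 1.4406 MW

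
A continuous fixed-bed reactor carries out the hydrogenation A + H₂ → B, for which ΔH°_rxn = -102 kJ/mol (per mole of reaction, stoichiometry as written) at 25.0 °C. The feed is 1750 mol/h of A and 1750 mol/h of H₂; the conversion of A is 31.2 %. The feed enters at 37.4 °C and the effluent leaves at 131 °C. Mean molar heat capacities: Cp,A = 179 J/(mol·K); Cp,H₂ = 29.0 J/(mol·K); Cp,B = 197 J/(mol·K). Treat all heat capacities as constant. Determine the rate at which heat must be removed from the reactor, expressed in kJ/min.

Extent of reaction ξ = 0.312 × 1750 = 546 mol/h
Reaction term: ξ·ΔH°_rxn = 546 × -102 = -55692 kJ/h
Sensible, feed 37.4→25 °C: -4513.6 kJ/h
Outlet flows (mol/h): A 1204, H₂ 1204, B 546
Sensible, products 25→131 °C: 37947 kJ/h
Q = ΔH = -22258 kJ/h = -6.1828 kW
Heat removed = 370.97 kJ/min

Q_out = 371 kJ/min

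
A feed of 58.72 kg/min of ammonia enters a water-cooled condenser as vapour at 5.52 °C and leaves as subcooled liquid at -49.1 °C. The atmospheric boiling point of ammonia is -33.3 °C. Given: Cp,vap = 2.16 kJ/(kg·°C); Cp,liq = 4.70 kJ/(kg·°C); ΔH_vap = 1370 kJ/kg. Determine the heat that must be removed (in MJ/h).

Q_c = 5380 MJ/h

vapour 5.52→-33.3 °C: -83.851 kJ/kg
condensation at -33.3 °C: -1370 kJ/kg
liquid -33.3→-49.1 °C: -74.26 kJ/kg
Δh = -83.851 + -1370 + -74.26 = -1528.1 kJ/kg
Q = ṁ·Δh = 58.72 kg/min × -1528.1 kJ/kg = -89731 kJ/min
|Q| = 1495.5 kW = 5383.8 MJ/h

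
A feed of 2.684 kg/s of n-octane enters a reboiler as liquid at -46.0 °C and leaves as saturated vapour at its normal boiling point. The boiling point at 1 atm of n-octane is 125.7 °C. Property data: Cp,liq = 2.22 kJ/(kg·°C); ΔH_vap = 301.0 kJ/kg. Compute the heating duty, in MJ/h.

Q = 6590 MJ/h

liquid -46.0→125.7 °C: 381.17 kJ/kg
vaporisation at 125.7 °C: 301 kJ/kg
Δh = 381.17 + 301 = 682.17 kJ/kg
Q = ṁ·Δh = 2.684 kg/s × 682.17 kJ/kg = 1831 kJ/s
|Q| = 1831 kW = 6591.4 MJ/h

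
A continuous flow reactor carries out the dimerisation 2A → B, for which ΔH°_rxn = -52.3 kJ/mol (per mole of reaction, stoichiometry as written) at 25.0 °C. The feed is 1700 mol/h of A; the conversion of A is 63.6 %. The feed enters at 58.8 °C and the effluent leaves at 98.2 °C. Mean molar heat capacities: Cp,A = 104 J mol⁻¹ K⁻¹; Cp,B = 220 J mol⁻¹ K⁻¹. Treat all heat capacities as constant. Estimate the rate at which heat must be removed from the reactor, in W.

Extent of reaction ξ = 0.636 × 1700 / 2 = 540.6 mol/h
Reaction term: ξ·ΔH°_rxn = 540.6 × -52.3 = -28273 kJ/h
Sensible, feed 58.8→25 °C: -5975.8 kJ/h
Outlet flows (mol/h): A 618.8, B 540.6
Sensible, products 25→98.2 °C: 13417 kJ/h
Q = ΔH = -20833 kJ/h = -5.7868 kW
Heat removed = 5786.8 W

Q_out = 5790 W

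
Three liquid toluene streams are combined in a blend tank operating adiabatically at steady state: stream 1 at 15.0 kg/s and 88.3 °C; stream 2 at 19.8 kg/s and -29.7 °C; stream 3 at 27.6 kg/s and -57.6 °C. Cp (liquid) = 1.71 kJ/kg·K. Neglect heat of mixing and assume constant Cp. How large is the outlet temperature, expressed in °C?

Energy balance with Q = 0: Σ ṁᵢCp,ᵢ(T_out − Tᵢ) = 0
Σ ṁᵢCp,ᵢTᵢ = 15.0×1.71×88.3 + 19.8×1.71×-29.7 + 27.6×1.71×-57.6 = -1459.2
Σ ṁᵢCp,ᵢ = 15.0×1.71 + 19.8×1.71 + 27.6×1.71 = 106.7
T_out = -1459.2 / 106.7 = -13.675 °C

T_out = -13.7 °C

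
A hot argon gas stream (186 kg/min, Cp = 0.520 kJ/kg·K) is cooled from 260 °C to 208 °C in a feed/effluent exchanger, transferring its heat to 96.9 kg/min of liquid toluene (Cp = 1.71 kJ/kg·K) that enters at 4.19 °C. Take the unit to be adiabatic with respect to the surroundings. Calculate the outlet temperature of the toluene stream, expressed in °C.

T_c,out = 34.5 °C

Heat released by hot stream: Q = 186 × 0.520 × (260 − 208) = 5029.4 kJ/min
Energy balance on cold side (adiabatic exchanger): Q = ṁ_c·Cp_c·(T_c,out − T_c,in)
T_c,out = 4.19 + 5029.4/(96.9 × 1.71) = 34.543 °C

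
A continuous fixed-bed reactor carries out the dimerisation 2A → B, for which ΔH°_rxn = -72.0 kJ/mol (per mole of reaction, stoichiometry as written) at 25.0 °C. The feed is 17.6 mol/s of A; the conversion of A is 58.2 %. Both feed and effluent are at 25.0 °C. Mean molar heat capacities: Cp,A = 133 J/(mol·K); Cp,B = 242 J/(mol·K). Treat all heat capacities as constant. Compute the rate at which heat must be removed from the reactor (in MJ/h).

Q_out = 1330 MJ/h

Extent of reaction ξ = 0.582 × 17.6 / 2 = 5.1216 mol/s
Reaction term: ξ·ΔH°_rxn = 5.1216 × -72.0 = -368.76 kJ/s
Q = ΔH = -368.76 kJ/s = -368.76 kW
Heat removed = 1327.5 MJ/h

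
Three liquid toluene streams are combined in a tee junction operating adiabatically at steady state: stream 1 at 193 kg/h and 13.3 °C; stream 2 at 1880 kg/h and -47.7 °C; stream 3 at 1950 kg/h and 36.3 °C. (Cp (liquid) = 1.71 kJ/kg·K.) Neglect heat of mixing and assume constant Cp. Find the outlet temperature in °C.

T_out = -4.06 °C

No heat crosses the boundary, so H_out = H_in.
Σ ṁᵢCp,ᵢTᵢ = 193×1.71×13.3 + 1880×1.71×-47.7 + 1950×1.71×36.3 = -27914
Σ ṁᵢCp,ᵢ = 193×1.71 + 1880×1.71 + 1950×1.71 = 6879.3
T_out = -27914 / 6879.3 = -4.0577 °C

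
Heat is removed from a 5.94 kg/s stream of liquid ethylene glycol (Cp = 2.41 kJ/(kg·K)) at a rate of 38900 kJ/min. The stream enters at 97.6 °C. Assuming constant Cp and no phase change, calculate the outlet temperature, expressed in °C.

Q = 38900 kJ/min = 648.33 kJ/s
ΔT = Q/(ṁ·Cp) = 648.33/(5.94×2.41) = 45.289 K
T_out = 97.6 − 45.289 = 52.311 °C

T_out = 52.3 °C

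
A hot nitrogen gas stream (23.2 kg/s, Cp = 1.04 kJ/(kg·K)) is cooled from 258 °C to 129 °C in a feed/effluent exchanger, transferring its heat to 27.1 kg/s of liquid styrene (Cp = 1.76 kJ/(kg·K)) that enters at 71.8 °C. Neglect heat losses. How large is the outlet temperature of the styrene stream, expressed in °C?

T_c,out = 137 °C

Heat released by hot stream: Q = 23.2 × 1.04 × (258 − 129) = 3112.5 kJ/s
Energy balance on cold side (adiabatic exchanger): Q = ṁ_c·Cp_c·(T_c,out − T_c,in)
T_c,out = 71.8 + 3112.5/(27.1 × 1.76) = 137.06 °C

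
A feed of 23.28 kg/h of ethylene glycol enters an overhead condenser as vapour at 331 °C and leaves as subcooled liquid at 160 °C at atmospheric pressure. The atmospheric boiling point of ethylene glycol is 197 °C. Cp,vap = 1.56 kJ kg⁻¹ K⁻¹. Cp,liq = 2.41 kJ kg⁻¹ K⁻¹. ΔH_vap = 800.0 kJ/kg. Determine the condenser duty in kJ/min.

vapour 331→197 °C: -209.04 kJ/kg
condensation at 197 °C: -800 kJ/kg
liquid 197→160 °C: -89.17 kJ/kg
Δh = -209.04 + -800 + -89.17 = -1098.2 kJ/kg
Q = ṁ·Δh = 23.28 kg/h × -1098.2 kJ/kg = -25566 kJ/h
|Q| = 7.1018 kW = 426.11 kJ/min

Q_c = 426 kJ/min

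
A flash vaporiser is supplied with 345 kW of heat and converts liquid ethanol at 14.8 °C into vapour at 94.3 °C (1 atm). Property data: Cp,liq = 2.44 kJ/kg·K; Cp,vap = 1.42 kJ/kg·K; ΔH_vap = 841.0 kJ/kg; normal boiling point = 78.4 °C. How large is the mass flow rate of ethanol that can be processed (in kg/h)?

Δh = 2.44×(78.4−14.8) + 841.0 + 1.42×(94.3−78.4) = 1018.8 kJ/kg
Q = 345 kW = 345 kJ/s = 1.242e+06 kJ/h
ṁ = Q/Δh = 1.242e+06 / 1018.8 = 1219.1 kg/h

ṁ = 1220 kg/h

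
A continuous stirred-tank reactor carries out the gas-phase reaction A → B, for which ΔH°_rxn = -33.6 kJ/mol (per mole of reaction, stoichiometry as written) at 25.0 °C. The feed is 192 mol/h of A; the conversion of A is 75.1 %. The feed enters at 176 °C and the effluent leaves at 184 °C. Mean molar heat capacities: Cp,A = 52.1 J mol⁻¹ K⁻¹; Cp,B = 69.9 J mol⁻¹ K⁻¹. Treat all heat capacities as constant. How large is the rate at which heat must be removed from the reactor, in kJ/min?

Q_out = 72.6 kJ/min

Extent of reaction ξ = 0.751 × 192 = 144.19 mol/h
Reaction term: ξ·ΔH°_rxn = 144.19 × -33.6 = -4844.9 kJ/h
Sensible, feed 176→25 °C: -1510.5 kJ/h
Outlet flows (mol/h): A 47.808, B 144.19
Sensible, products 25→184 °C: 1998.6 kJ/h
Q = ΔH = -4356.7 kJ/h = -1.2102 kW
Heat removed = 72.612 kJ/min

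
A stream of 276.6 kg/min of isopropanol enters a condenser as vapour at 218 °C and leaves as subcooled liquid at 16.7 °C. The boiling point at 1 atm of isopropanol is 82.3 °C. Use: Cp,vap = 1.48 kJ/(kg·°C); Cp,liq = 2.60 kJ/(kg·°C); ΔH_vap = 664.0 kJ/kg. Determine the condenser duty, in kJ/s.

vapour 218→82.3 °C: -200.84 kJ/kg
condensation at 82.3 °C: -664 kJ/kg
liquid 82.3→16.7 °C: -170.56 kJ/kg
Δh = -200.84 + -664 + -170.56 = -1035.4 kJ/kg
Q = ṁ·Δh = 276.6 kg/min × -1035.4 kJ/kg = -286390 kJ/min
|Q| = 4773.2 kW

Q_c = 4770 kJ/s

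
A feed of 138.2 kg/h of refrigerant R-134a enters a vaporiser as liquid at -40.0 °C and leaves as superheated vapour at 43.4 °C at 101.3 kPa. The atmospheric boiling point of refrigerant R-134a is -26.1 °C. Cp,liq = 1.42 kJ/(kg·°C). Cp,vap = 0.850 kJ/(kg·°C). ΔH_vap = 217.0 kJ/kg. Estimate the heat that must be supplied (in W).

liquid -40.0→-26.1 °C: 19.738 kJ/kg
vaporisation at -26.1 °C: 217 kJ/kg
vapour -26.1→43.4 °C: 59.075 kJ/kg
Δh = 19.738 + 217 + 59.075 = 295.81 kJ/kg
Q = ṁ·Δh = 138.2 kg/h × 295.81 kJ/kg = 40881 kJ/h
|Q| = 11.356 kW = 11356 W

Q = 11400 W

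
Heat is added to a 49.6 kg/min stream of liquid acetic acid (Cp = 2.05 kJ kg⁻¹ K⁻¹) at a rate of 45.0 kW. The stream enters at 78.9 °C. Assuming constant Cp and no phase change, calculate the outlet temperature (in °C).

T_out = 105 °C

Q = 45.0 kW = 2700 kJ/min
ΔT = Q/(ṁ·Cp) = 2700/(49.6×2.05) = 26.554 K
T_out = 78.9 + 26.554 = 105.45 °C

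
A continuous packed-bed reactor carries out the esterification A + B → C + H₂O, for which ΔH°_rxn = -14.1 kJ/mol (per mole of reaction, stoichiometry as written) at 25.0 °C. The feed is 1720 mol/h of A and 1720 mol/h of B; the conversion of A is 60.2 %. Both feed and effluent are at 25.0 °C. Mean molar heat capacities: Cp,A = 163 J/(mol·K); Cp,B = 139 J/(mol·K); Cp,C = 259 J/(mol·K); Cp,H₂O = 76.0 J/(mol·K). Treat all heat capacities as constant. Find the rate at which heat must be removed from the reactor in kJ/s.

Q_out = 4.06 kJ/s

Extent of reaction ξ = 0.602 × 1720 = 1035.4 mol/h
Reaction term: ξ·ΔH°_rxn = 1035.4 × -14.1 = -14600 kJ/h
Q = ΔH = -14600 kJ/h = -4.0555 kW
Heat removed = 4.0555 kJ/s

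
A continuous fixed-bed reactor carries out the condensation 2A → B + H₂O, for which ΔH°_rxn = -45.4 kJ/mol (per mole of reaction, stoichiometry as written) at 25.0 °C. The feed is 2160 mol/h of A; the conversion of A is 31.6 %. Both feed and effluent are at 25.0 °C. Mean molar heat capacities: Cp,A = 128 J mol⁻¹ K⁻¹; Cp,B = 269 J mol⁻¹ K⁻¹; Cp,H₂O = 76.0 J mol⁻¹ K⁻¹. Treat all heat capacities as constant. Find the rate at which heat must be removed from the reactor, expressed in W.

Q_out = 4300 W

Extent of reaction ξ = 0.316 × 2160 / 2 = 341.28 mol/h
Reaction term: ξ·ΔH°_rxn = 341.28 × -45.4 = -15494 kJ/h
Q = ΔH = -15494 kJ/h = -4.3039 kW
Heat removed = 4303.9 W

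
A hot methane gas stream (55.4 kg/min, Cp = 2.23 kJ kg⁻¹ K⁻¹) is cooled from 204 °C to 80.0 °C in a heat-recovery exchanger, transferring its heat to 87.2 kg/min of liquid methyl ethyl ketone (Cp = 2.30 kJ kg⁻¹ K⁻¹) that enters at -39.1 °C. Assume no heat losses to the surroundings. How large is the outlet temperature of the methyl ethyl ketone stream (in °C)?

Heat released by hot stream: Q = 55.4 × 2.23 × (204 − 80.0) = 15319 kJ/min
Energy balance on cold side (adiabatic exchanger): Q = ṁ_c·Cp_c·(T_c,out − T_c,in)
T_c,out = -39.1 + 15319/(87.2 × 2.30) = 37.282 °C

T_c,out = 37.3 °C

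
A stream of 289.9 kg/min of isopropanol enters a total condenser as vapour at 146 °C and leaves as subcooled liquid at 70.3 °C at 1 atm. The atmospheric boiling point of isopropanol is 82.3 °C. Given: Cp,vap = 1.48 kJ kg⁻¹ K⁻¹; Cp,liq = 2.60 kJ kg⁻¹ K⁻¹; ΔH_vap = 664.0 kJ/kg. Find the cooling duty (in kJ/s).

Q_c = 3810 kJ/s

vapour 146→82.3 °C: -94.276 kJ/kg
condensation at 82.3 °C: -664 kJ/kg
liquid 82.3→70.3 °C: -31.2 kJ/kg
Δh = -94.276 + -664 + -31.2 = -789.48 kJ/kg
Q = ṁ·Δh = 289.9 kg/min × -789.48 kJ/kg = -228870 kJ/min
|Q| = 3814.5 kW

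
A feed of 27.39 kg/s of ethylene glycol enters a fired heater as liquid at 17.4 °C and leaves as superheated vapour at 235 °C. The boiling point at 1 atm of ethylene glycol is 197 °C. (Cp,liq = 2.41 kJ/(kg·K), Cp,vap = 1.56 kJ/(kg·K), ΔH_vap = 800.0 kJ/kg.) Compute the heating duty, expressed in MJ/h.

liquid 17.4→197 °C: 432.84 kJ/kg
vaporisation at 197 °C: 800 kJ/kg
vapour 197→235 °C: 59.28 kJ/kg
Δh = 432.84 + 800 + 59.28 = 1292.1 kJ/kg
Q = ṁ·Δh = 27.39 kg/s × 1292.1 kJ/kg = 35391 kJ/s
|Q| = 35391 kW = 127410 MJ/h

Q = 127000 MJ/h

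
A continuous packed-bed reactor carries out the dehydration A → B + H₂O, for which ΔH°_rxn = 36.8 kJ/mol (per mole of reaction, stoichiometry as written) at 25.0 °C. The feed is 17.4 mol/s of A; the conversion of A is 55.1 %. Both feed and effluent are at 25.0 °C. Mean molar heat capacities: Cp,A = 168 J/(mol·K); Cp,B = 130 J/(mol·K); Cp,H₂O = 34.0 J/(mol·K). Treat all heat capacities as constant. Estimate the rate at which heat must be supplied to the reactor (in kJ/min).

Q_in = 21200 kJ/min

Extent of reaction ξ = 0.551 × 17.4 = 9.5874 mol/s
Reaction term: ξ·ΔH°_rxn = 9.5874 × 36.8 = 352.82 kJ/s
Q = ΔH = 352.82 kJ/s = 352.82 kW
Heat supplied = 21169 kJ/min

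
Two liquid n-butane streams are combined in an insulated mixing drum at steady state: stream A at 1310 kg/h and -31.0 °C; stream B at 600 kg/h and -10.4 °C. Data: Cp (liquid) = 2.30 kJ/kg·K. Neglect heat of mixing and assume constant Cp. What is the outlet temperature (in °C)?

Energy balance with Q = 0: Σ ṁᵢCp,ᵢ(T_out − Tᵢ) = 0
T_out = Σ ṁᵢCp,ᵢTᵢ / Σ ṁᵢCp,ᵢ
      = -107750 / 4393 = -24.529 °C

T_out = -24.5 °C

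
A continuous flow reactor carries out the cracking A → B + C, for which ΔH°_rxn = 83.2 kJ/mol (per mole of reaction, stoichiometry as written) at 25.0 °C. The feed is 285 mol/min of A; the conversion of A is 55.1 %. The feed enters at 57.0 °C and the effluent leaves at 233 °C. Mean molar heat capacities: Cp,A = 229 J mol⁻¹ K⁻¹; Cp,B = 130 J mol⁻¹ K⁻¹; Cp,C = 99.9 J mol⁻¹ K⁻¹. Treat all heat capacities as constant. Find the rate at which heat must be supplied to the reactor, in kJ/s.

Extent of reaction ξ = 0.551 × 285 = 157.04 mol/min
Reaction term: ξ·ΔH°_rxn = 157.04 × 83.2 = 13065 kJ/min
Sensible, feed 57.0→25 °C: -2088.5 kJ/min
Outlet flows (mol/min): A 127.96, B 157.04, C 157.04
Sensible, products 25→233 °C: 13605 kJ/min
Q = ΔH = 24581 kJ/min = 409.69 kW
Heat supplied = 409.69 kJ/s

Q_in = 410 kJ/s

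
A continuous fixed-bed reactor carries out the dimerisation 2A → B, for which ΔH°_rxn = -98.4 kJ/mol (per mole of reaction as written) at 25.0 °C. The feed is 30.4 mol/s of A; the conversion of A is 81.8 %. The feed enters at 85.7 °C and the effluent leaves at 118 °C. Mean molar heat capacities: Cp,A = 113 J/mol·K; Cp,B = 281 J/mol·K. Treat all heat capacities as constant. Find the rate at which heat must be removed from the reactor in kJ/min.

Extent of reaction ξ = 0.818 × 30.4 / 2 = 12.434 mol/s
Reaction term: ξ·ΔH°_rxn = 12.434 × -98.4 = -1223.5 kJ/s
Sensible, feed 85.7→25 °C: -208.52 kJ/s
Outlet flows (mol/s): A 5.5328, B 12.434
Sensible, products 25→118 °C: 383.07 kJ/s
Q = ΔH = -1048.9 kJ/s = -1048.9 kW
Heat removed = 62935 kJ/min

Q_out = 62900 kJ/min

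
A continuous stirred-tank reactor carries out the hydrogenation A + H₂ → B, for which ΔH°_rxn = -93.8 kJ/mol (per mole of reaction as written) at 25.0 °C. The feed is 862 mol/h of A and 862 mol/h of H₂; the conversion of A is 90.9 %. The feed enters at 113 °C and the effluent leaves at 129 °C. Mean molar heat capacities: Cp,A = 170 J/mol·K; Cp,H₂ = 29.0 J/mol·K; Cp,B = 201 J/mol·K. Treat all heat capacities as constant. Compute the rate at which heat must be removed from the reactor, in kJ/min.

Q_out = 1180 kJ/min

Extent of reaction ξ = 0.909 × 862 = 783.56 mol/h
Reaction term: ξ·ΔH°_rxn = 783.56 × -93.8 = -73498 kJ/h
Sensible, feed 113→25 °C: -15095 kJ/h
Outlet flows (mol/h): A 78.442, H₂ 78.442, B 783.56
Sensible, products 25→129 °C: 18003 kJ/h
Q = ΔH = -70590 kJ/h = -19.608 kW
Heat removed = 1176.5 kJ/min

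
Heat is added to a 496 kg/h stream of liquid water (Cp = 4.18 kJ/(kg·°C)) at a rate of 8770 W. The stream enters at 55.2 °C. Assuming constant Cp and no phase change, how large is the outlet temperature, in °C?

Q = 8770 W = 31572 kJ/h
ΔT = Q/(ṁ·Cp) = 31572/(496×4.18) = 15.228 K
T_out = 55.2 + 15.228 = 70.428 °C

T_out = 70.4 °C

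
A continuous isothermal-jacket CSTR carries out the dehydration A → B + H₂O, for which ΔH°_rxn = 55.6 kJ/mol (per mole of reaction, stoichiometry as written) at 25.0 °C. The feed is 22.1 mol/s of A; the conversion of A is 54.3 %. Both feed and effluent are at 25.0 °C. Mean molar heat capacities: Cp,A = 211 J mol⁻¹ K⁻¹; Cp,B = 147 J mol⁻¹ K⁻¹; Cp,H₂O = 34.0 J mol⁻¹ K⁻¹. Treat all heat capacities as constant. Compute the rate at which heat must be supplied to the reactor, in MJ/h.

Q_in = 2400 MJ/h

Extent of reaction ξ = 0.543 × 22.1 = 12 mol/s
Reaction term: ξ·ΔH°_rxn = 12 × 55.6 = 667.22 kJ/s
Q = ΔH = 667.22 kJ/s = 667.22 kW
Heat supplied = 2402 MJ/h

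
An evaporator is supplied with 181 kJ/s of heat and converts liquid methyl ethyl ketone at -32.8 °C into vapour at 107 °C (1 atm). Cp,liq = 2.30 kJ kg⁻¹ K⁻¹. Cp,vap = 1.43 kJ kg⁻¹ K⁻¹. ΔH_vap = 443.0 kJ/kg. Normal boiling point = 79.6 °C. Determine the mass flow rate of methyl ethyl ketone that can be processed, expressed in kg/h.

ṁ = 880 kg/h

Δh = 2.30×(79.6−-32.8) + 443.0 + 1.43×(107−79.6) = 740.7 kJ/kg
Q = 181 kJ/s = 181 kJ/s = 651600 kJ/h
ṁ = Q/Δh = 651600 / 740.7 = 879.71 kg/h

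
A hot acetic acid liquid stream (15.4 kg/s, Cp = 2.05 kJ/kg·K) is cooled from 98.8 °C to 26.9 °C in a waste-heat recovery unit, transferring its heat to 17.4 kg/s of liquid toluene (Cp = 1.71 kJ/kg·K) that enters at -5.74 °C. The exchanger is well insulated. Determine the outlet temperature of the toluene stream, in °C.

Heat released by hot stream: Q = 15.4 × 2.05 × (98.8 − 26.9) = 2269.9 kJ/s
Energy balance on cold side (adiabatic exchanger): Q = ṁ_c·Cp_c·(T_c,out − T_c,in)
T_c,out = -5.74 + 2269.9/(17.4 × 1.71) = 70.548 °C

T_c,out = 70.5 °C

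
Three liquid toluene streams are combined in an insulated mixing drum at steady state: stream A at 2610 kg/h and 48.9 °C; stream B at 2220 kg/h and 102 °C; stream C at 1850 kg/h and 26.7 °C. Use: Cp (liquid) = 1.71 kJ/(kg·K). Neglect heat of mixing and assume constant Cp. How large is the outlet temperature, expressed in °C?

Energy balance with Q = 0: Σ ṁᵢCp,ᵢ(T_out − Tᵢ) = 0
T_out = Σ ṁᵢCp,ᵢTᵢ / Σ ṁᵢCp,ᵢ
      = 689920 / 11423 = 60.399 °C

T_out = 60.4 °C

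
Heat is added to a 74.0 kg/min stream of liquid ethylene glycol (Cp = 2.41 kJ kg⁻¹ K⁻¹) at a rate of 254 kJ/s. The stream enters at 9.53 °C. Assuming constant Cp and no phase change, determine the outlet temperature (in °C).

Q = 254 kJ/s = 15240 kJ/min
ΔT = Q/(ṁ·Cp) = 15240/(74.0×2.41) = 85.455 K
T_out = 9.53 + 85.455 = 94.985 °C

T_out = 95.0 °C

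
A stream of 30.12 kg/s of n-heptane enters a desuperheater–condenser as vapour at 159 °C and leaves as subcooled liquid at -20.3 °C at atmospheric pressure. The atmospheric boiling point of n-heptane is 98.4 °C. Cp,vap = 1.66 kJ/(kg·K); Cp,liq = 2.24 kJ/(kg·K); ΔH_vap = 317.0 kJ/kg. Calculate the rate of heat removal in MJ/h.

vapour 159→98.4 °C: -100.6 kJ/kg
condensation at 98.4 °C: -317 kJ/kg
liquid 98.4→-20.3 °C: -265.89 kJ/kg
Δh = -100.6 + -317 + -265.89 = -683.48 kJ/kg
Q = ṁ·Δh = 30.12 kg/s × -683.48 kJ/kg = -20587 kJ/s
|Q| = 20587 kW = 74112 MJ/h

Q_c = 74100 MJ/h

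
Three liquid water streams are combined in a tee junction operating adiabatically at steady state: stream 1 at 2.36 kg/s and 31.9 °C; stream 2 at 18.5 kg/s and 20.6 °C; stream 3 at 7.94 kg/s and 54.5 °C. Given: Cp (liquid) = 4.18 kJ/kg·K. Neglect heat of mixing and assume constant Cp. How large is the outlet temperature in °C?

T_out = 30.9 °C

No heat crosses the boundary, so H_out = H_in.
Σ ṁᵢCp,ᵢTᵢ = 2.36×4.18×31.9 + 18.5×4.18×20.6 + 7.94×4.18×54.5 = 3716.5
Σ ṁᵢCp,ᵢ = 2.36×4.18 + 18.5×4.18 + 7.94×4.18 = 120.38
T_out = 3716.5 / 120.38 = 30.872 °C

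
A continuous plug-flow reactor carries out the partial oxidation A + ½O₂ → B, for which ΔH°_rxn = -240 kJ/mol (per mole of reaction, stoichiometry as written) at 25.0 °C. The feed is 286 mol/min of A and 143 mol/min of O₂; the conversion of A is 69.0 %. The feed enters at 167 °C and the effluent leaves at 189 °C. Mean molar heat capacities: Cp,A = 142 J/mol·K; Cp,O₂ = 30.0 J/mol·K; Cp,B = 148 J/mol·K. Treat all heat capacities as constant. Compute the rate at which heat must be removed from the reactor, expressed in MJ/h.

Q_out = 2800 MJ/h

Extent of reaction ξ = 0.690 × 286 = 197.34 mol/min
Reaction term: ξ·ΔH°_rxn = 197.34 × -240 = -47362 kJ/min
Sensible, feed 167→25 °C: -6376.1 kJ/min
Outlet flows (mol/min): A 88.66, O₂ 44.33, B 197.34
Sensible, products 25→189 °C: 7072.7 kJ/min
Q = ΔH = -46665 kJ/min = -777.75 kW
Heat removed = 2799.9 MJ/h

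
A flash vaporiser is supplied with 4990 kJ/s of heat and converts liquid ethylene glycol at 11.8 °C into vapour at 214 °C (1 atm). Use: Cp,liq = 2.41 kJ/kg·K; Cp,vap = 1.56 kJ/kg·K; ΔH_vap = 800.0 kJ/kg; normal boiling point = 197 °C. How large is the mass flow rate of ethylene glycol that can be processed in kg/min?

Δh = 2.41×(197−11.8) + 800.0 + 1.56×(214−197) = 1272.9 kJ/kg
Q = 4990 kJ/s = 4990 kJ/s = 299400 kJ/min
ṁ = Q/Δh = 299400 / 1272.9 = 235.22 kg/min

ṁ = 235 kg/min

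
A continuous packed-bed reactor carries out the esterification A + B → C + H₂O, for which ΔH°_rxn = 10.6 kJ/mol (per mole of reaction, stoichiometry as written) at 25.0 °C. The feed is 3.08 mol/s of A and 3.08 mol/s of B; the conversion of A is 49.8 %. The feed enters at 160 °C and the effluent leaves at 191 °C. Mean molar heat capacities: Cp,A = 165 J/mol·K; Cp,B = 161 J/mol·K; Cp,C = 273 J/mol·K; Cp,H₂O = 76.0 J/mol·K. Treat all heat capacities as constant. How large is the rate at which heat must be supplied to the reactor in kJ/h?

Extent of reaction ξ = 0.498 × 3.08 = 1.5338 mol/s
Reaction term: ξ·ΔH°_rxn = 1.5338 × 10.6 = 16.259 kJ/s
Sensible, feed 160→25 °C: -135.55 kJ/s
Outlet flows (mol/s): A 1.5462, B 1.5462, C 1.5338, H₂O 1.5338
Sensible, products 25→191 °C: 172.53 kJ/s
Q = ΔH = 53.241 kJ/s = 53.241 kW
Heat supplied = 191670 kJ/h

Q_in = 192000 kJ/h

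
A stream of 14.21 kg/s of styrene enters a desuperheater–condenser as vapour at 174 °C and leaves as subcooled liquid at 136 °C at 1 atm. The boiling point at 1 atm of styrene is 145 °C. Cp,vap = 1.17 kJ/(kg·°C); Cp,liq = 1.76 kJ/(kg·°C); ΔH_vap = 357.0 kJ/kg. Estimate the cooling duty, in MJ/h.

vapour 174→145 °C: -33.93 kJ/kg
condensation at 145 °C: -357 kJ/kg
liquid 145→136 °C: -15.84 kJ/kg
Δh = -33.93 + -357 + -15.84 = -406.77 kJ/kg
Q = ṁ·Δh = 14.21 kg/s × -406.77 kJ/kg = -5780.2 kJ/s
|Q| = 5780.2 kW = 20809 MJ/h

Q_c = 20800 MJ/h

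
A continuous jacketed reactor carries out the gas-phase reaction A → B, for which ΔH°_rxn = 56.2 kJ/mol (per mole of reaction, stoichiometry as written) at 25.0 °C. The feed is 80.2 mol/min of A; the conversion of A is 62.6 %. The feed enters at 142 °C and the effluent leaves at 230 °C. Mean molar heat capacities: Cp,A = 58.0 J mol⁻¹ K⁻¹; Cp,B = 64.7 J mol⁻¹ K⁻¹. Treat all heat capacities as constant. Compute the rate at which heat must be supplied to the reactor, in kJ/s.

Extent of reaction ξ = 0.626 × 80.2 = 50.205 mol/min
Reaction term: ξ·ΔH°_rxn = 50.205 × 56.2 = 2821.5 kJ/min
Sensible, feed 142→25 °C: -544.24 kJ/min
Outlet flows (mol/min): A 29.995, B 50.205
Sensible, products 25→230 °C: 1022.5 kJ/min
Q = ΔH = 3299.8 kJ/min = 54.997 kW
Heat supplied = 54.997 kJ/s

Q_in = 55.0 kJ/s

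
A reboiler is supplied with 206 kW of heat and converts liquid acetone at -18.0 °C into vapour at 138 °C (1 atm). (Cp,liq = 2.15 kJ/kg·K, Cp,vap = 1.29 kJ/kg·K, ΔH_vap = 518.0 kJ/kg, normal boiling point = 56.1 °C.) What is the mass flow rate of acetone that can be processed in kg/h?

ṁ = 947 kg/h

Δh = 2.15×(56.1−-18.0) + 518.0 + 1.29×(138−56.1) = 782.97 kJ/kg
Q = 206 kW = 206 kJ/s = 741600 kJ/h
ṁ = Q/Δh = 741600 / 782.97 = 947.17 kg/h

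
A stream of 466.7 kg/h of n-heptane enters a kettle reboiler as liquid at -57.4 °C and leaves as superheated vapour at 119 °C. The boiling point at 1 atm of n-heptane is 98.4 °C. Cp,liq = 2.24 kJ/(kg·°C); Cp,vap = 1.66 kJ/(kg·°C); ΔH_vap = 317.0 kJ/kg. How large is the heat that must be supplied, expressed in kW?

liquid -57.4→98.4 °C: 348.99 kJ/kg
vaporisation at 98.4 °C: 317 kJ/kg
vapour 98.4→119 °C: 34.196 kJ/kg
Δh = 348.99 + 317 + 34.196 = 700.19 kJ/kg
Q = ṁ·Δh = 466.7 kg/h × 700.19 kJ/kg = 326780 kJ/h
|Q| = 90.772 kW

Q = 90.8 kW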